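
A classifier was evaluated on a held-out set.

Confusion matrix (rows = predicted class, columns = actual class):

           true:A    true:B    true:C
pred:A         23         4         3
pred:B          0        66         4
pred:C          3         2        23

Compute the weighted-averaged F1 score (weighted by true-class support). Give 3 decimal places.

Per-class F1 score (2·TP/(2·TP+FP+FN)):
  A: TP=23, FP=4+3=7, FN=0+3=3 → 46/56 = 0.8214
  B: TP=66, FP=0+4=4, FN=4+2=6 → 132/142 = 0.9296
  C: TP=23, FP=3+2=5, FN=3+4=7 → 46/58 = 0.7931
Weighted-F1 score = Σ (supportᵢ/N)·F1 scoreᵢ with N=128: (26/128)·0.8214 + (72/128)·0.9296 + (30/128)·0.7931 = 0.876

0.876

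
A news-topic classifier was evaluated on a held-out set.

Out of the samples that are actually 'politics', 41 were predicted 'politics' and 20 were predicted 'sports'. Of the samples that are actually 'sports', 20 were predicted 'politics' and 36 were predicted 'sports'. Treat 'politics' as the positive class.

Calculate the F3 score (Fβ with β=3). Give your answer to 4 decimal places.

Fβ = (1+β²)·TP / ((1+β²)·TP + β²·FN + FP), with β²=9
= 10·41 / (10·41 + 9·20 + 20) = 0.6721

0.6721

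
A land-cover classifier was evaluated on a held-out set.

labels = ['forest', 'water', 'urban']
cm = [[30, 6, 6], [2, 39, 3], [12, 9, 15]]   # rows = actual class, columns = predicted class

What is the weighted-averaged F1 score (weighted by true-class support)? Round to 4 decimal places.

0.6748

Per-class F1 score (2·TP/(2·TP+FP+FN)):
  forest: TP=30, FP=2+12=14, FN=6+6=12 → 60/86 = 0.69767
  water: TP=39, FP=6+9=15, FN=2+3=5 → 78/98 = 0.79592
  urban: TP=15, FP=6+3=9, FN=12+9=21 → 30/60 = 0.50000
Weighted-F1 score = Σ (supportᵢ/N)·F1 scoreᵢ with N=122: (42/122)·0.69767 + (44/122)·0.79592 + (36/122)·0.50000 = 0.6748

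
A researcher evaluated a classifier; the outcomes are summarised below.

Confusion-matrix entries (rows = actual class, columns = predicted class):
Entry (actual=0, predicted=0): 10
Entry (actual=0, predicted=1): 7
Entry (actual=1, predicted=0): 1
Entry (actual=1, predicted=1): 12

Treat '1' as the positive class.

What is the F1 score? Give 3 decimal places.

0.750

Precision = TP/(TP+FP) = 12/19 = 0.6316
Recall = TP/(TP+FN) = 12/13 = 0.9231
F1 = 2·TP/(2·TP+FP+FN) = 24/32 = 0.750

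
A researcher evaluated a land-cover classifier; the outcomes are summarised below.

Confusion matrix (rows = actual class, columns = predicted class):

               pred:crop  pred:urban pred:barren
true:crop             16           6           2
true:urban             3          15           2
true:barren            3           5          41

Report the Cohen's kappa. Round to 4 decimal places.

0.6381

Observed agreement pₒ = trace/N = 72/93 = 0.77419
Expected agreement pₑ = Σ (rowᵢ·colᵢ)/N² = (24·22 + 20·26 + 49·45)/93² = 0.37611
κ = (pₒ − pₑ)/(1 − pₑ) = (0.77419 − 0.37611)/(1 − 0.37611) = 0.6381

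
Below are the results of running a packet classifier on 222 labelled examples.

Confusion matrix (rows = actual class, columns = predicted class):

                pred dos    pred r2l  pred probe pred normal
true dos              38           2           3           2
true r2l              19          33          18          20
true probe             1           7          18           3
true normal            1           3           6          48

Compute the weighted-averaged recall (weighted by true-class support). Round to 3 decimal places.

Per-class recall (TP/(TP+FN)):
  dos: TP=38, FN=2+3+2=7 → 38/45 = 0.8444
  r2l: TP=33, FN=19+18+20=57 → 33/90 = 0.3667
  probe: TP=18, FN=1+7+3=11 → 18/29 = 0.6207
  normal: TP=48, FN=1+3+6=10 → 48/58 = 0.8276
Weighted-recall = Σ (supportᵢ/N)·recallᵢ with N=222: (45/222)·0.8444 + (90/222)·0.3667 + (29/222)·0.6207 + (58/222)·0.8276 = 0.617

0.617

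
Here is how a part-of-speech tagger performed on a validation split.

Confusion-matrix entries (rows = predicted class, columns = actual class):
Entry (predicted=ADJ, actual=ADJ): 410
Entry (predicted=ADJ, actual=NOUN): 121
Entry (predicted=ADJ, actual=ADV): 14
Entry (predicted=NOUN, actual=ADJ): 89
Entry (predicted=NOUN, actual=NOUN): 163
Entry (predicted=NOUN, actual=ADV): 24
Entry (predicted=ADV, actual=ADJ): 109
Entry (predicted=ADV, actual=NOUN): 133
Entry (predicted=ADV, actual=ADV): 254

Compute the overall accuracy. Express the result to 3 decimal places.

Accuracy = trace / total = (410+163+254=827) / 1317 = 827/1317 = 0.628

0.628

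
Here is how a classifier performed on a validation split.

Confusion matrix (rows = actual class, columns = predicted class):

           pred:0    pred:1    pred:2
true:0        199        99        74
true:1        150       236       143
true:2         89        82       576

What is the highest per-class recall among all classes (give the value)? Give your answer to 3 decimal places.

0.771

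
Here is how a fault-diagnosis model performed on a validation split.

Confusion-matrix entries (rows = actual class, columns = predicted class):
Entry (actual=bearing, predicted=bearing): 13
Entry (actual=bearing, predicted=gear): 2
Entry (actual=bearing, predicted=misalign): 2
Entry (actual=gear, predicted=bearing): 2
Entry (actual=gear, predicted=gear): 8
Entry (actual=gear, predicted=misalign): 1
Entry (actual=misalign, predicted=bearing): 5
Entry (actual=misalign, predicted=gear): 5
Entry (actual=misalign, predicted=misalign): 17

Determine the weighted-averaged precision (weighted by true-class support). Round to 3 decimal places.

Per-class precision (TP/(TP+FP)):
  bearing: TP=13, FP=2+5=7 → 13/20 = 0.6500
  gear: TP=8, FP=2+5=7 → 8/15 = 0.5333
  misalign: TP=17, FP=2+1=3 → 17/20 = 0.8500
Weighted-precision = Σ (supportᵢ/N)·precisionᵢ with N=55: (17/55)·0.6500 + (11/55)·0.5333 + (27/55)·0.8500 = 0.725

0.725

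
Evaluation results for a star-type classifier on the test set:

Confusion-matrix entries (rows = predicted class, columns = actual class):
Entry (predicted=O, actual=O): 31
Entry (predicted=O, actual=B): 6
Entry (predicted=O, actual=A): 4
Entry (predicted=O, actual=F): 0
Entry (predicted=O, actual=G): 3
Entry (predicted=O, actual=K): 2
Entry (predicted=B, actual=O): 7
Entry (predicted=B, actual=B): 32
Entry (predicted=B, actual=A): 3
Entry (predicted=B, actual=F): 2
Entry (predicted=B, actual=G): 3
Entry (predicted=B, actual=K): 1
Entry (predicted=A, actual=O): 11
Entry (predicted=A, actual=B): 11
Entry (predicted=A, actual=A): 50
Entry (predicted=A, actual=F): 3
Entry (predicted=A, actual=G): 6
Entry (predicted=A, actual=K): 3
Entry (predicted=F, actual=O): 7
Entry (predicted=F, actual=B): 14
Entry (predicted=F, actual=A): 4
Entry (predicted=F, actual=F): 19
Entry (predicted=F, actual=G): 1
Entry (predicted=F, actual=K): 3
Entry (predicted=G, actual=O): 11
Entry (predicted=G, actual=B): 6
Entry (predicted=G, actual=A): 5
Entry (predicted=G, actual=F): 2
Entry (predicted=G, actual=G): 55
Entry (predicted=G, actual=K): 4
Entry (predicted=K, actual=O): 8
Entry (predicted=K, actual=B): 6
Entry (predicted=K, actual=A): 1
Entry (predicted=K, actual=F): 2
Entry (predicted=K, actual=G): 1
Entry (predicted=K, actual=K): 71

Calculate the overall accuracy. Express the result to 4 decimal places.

Accuracy = trace / total = (31+32+50+19+55+71=258) / 398 = 258/398 = 0.6482

0.6482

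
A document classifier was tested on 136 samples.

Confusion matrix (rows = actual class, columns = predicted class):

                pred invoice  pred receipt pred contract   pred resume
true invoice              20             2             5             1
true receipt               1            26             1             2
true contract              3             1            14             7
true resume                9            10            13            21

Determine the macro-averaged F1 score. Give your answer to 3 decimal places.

Per-class F1 score (2·TP/(2·TP+FP+FN)):
  invoice: TP=20, FP=1+3+9=13, FN=2+5+1=8 → 40/61 = 0.6557
  receipt: TP=26, FP=2+1+10=13, FN=1+1+2=4 → 52/69 = 0.7536
  contract: TP=14, FP=5+1+13=19, FN=3+1+7=11 → 28/58 = 0.4828
  resume: TP=21, FP=1+2+7=10, FN=9+10+13=32 → 42/84 = 0.5000
Macro-F1 score = mean = (0.6557 + 0.7536 + 0.4828 + 0.5000) / 4 = 0.598

0.598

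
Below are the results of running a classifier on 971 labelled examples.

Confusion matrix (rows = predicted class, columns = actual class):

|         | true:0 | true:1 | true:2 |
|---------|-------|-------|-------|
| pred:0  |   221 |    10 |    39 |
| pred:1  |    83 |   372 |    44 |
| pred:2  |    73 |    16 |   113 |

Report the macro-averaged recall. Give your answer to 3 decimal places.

0.699

Per-class recall (TP/(TP+FN)):
  0: TP=221, FN=83+73=156 → 221/377 = 0.5862
  1: TP=372, FN=10+16=26 → 372/398 = 0.9347
  2: TP=113, FN=39+44=83 → 113/196 = 0.5765
Macro-recall = mean = (0.5862 + 0.9347 + 0.5765) / 3 = 0.699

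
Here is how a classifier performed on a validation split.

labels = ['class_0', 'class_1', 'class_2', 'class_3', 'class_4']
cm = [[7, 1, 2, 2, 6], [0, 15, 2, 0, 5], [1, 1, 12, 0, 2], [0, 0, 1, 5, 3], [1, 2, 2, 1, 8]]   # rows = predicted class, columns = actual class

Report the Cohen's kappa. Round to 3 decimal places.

0.489

Observed agreement pₒ = trace/N = 47/79 = 0.5949
Expected agreement pₑ = Σ (rowᵢ·colᵢ)/N² = (9·18 + 19·22 + 19·16 + 8·9 + 24·14)/79² = 0.2070
κ = (pₒ − pₑ)/(1 − pₑ) = (0.5949 − 0.2070)/(1 − 0.2070) = 0.489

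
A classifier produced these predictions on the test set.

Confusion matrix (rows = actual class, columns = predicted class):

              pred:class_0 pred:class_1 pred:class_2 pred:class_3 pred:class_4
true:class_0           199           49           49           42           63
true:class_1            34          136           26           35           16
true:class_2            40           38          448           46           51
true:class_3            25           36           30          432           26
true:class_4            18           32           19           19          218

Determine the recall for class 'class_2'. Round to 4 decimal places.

0.7191

recall = TP/(TP+FN).
class_2: TP=448, FN=40+38+46+51=175 → 448/623 = 0.71910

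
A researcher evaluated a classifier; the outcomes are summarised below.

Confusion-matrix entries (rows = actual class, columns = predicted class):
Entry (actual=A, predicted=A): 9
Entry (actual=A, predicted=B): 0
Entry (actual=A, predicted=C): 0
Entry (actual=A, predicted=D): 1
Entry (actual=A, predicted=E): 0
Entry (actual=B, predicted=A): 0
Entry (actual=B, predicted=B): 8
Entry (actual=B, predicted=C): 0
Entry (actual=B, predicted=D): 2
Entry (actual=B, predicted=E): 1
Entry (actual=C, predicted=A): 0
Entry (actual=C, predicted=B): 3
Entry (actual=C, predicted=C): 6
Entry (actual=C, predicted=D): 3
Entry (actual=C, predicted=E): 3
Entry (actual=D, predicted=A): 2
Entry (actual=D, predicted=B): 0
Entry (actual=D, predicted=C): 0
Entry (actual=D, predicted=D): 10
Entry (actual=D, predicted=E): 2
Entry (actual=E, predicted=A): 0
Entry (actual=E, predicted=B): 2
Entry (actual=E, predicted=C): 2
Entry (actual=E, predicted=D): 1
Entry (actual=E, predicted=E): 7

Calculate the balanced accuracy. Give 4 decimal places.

0.6650

Balanced accuracy = mean of per-class recall.
  A: recall = 9/10 = 0.90000
  B: recall = 8/11 = 0.72727
  C: recall = 6/15 = 0.40000
  D: recall = 10/14 = 0.71429
  E: recall = 7/12 = 0.58333
Mean = (0.90000 + 0.72727 + 0.40000 + 0.71429 + 0.58333) / 5 = 0.6650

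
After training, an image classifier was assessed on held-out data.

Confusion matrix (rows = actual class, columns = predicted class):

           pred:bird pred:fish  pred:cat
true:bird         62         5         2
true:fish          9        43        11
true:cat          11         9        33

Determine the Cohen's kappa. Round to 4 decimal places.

Observed agreement pₒ = trace/N = 138/185 = 0.74595
Expected agreement pₑ = Σ (rowᵢ·colᵢ)/N² = (69·82 + 63·57 + 53·46)/185² = 0.34148
κ = (pₒ − pₑ)/(1 − pₑ) = (0.74595 − 0.34148)/(1 − 0.34148) = 0.6142

0.6142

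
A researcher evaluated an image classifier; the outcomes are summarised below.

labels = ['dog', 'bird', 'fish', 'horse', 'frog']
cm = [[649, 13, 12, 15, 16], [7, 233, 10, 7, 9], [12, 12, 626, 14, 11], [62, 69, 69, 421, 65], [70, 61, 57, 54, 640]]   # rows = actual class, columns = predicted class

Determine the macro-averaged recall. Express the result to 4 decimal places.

Per-class recall (TP/(TP+FN)):
  dog: TP=649, FN=13+12+15+16=56 → 649/705 = 0.92057
  bird: TP=233, FN=7+10+7+9=33 → 233/266 = 0.87594
  fish: TP=626, FN=12+12+14+11=49 → 626/675 = 0.92741
  horse: TP=421, FN=62+69+69+65=265 → 421/686 = 0.61370
  frog: TP=640, FN=70+61+57+54=242 → 640/882 = 0.72562
Macro-recall = mean = (0.92057 + 0.87594 + 0.92741 + 0.61370 + 0.72562) / 5 = 0.8126

0.8126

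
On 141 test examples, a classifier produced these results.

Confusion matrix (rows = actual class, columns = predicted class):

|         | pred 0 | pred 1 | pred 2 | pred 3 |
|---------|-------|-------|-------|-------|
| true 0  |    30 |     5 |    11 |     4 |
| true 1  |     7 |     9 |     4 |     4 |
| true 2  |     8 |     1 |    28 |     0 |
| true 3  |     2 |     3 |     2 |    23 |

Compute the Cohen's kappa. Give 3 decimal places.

0.504

Observed agreement pₒ = trace/N = 90/141 = 0.6383
Expected agreement pₑ = Σ (rowᵢ·colᵢ)/N² = (50·47 + 24·18 + 37·45 + 30·31)/141² = 0.2705
κ = (pₒ − pₑ)/(1 − pₑ) = (0.6383 − 0.2705)/(1 − 0.2705) = 0.504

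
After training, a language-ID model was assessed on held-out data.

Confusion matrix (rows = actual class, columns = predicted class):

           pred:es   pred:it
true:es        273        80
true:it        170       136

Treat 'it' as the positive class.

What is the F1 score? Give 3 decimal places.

Precision = TP/(TP+FP) = 136/216 = 0.6296
Recall = TP/(TP+FN) = 136/306 = 0.4444
F1 = 2·TP/(2·TP+FP+FN) = 272/522 = 0.521

0.521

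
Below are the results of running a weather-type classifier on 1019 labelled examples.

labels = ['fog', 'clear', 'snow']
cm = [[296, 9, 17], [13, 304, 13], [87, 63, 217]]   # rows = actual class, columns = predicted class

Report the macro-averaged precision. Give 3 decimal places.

Per-class precision (TP/(TP+FP)):
  fog: TP=296, FP=13+87=100 → 296/396 = 0.7475
  clear: TP=304, FP=9+63=72 → 304/376 = 0.8085
  snow: TP=217, FP=17+13=30 → 217/247 = 0.8785
Macro-precision = mean = (0.7475 + 0.8085 + 0.8785) / 3 = 0.812

0.812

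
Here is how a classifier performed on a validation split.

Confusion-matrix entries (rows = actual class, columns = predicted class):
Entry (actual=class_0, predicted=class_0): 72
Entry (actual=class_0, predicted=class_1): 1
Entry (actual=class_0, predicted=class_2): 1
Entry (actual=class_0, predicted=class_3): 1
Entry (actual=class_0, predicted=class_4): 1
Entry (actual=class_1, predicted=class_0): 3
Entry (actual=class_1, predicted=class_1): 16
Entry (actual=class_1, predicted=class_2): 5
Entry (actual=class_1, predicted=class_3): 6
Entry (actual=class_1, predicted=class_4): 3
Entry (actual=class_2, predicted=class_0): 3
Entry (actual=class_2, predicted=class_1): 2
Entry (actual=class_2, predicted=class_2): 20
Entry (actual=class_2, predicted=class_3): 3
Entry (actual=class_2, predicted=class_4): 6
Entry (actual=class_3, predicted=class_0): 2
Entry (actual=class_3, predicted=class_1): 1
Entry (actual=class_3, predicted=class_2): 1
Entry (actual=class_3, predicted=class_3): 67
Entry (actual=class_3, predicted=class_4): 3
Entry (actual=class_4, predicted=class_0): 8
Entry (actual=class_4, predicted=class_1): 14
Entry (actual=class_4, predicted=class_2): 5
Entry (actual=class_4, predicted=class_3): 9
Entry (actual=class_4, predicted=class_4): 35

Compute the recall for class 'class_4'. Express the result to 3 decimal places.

0.493

Take TP from the diagonal, FP from the rest of the 'class_4' prediction marginal, FN from the rest of the 'class_4' actual marginal.
recall = TP/(TP+FN).
class_4: TP=35, FN=8+14+5+9=36 → 35/71 = 0.4930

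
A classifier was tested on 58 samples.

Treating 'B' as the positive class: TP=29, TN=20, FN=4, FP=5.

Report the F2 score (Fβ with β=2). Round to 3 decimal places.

Fβ = (1+β²)·TP / ((1+β²)·TP + β²·FN + FP), with β²=4
= 5·29 / (5·29 + 4·4 + 5) = 0.873

0.873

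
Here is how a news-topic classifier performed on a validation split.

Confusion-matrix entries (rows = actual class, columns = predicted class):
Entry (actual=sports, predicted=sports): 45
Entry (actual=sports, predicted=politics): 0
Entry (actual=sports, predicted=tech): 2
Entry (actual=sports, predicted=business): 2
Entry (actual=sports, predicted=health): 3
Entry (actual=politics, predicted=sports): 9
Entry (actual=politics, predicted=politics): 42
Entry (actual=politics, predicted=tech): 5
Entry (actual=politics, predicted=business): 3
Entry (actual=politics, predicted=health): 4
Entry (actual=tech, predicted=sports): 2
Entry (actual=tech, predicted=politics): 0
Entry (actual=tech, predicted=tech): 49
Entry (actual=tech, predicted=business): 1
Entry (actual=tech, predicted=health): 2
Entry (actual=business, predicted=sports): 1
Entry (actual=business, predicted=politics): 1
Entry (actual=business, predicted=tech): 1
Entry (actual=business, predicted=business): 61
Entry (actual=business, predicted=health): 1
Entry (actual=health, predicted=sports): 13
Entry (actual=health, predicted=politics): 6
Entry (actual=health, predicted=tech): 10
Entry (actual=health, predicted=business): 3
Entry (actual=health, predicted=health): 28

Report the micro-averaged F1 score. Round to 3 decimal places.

Micro-averaging pools counts across classes: ΣTP=225, ΣFP=69, ΣFN=69.
Micro-F1 score = 2·TP/(2·TP+FP+FN) on pooled counts = 0.765 (equals overall accuracy in single-label multiclass).

0.765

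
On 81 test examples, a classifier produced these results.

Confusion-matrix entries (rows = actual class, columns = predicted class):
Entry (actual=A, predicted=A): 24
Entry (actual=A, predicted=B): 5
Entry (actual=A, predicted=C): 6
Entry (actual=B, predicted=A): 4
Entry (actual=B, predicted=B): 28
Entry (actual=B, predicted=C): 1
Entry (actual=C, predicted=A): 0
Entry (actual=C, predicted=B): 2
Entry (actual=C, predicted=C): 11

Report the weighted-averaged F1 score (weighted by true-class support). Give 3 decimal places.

Per-class F1 score (2·TP/(2·TP+FP+FN)):
  A: TP=24, FP=4+0=4, FN=5+6=11 → 48/63 = 0.7619
  B: TP=28, FP=5+2=7, FN=4+1=5 → 56/68 = 0.8235
  C: TP=11, FP=6+1=7, FN=0+2=2 → 22/31 = 0.7097
Weighted-F1 score = Σ (supportᵢ/N)·F1 scoreᵢ with N=81: (35/81)·0.7619 + (33/81)·0.8235 + (13/81)·0.7097 = 0.779

0.779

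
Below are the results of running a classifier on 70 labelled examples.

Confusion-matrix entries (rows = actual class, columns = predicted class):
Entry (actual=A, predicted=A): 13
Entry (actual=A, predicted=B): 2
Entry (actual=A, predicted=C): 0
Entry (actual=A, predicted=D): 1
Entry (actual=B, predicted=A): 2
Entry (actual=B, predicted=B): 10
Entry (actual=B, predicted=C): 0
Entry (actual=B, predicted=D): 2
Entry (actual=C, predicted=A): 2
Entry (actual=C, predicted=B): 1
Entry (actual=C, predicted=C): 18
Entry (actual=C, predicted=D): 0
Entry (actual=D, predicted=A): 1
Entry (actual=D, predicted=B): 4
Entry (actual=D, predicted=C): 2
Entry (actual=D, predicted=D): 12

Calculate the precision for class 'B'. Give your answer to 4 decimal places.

0.5882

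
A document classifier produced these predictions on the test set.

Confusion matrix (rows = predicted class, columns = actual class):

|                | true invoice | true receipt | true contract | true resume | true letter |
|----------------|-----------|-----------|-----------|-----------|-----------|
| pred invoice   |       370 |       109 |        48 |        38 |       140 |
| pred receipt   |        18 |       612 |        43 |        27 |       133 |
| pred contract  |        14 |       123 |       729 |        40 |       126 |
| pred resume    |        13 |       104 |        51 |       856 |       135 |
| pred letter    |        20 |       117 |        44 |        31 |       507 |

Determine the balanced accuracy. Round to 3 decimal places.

0.714

Balanced accuracy = mean of per-class recall.
  invoice: recall = 370/435 = 0.8506
  receipt: recall = 612/1065 = 0.5746
  contract: recall = 729/915 = 0.7967
  resume: recall = 856/992 = 0.8629
  letter: recall = 507/1041 = 0.4870
Mean = (0.8506 + 0.5746 + 0.7967 + 0.8629 + 0.4870) / 5 = 0.714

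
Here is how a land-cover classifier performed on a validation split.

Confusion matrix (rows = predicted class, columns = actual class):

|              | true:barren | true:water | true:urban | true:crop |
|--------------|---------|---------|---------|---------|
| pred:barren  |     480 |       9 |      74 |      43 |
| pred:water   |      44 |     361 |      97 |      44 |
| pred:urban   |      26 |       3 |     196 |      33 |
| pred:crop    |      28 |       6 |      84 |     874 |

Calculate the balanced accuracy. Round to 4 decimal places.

0.7742

Balanced accuracy = mean of per-class recall.
  barren: recall = 480/578 = 0.83045
  water: recall = 361/379 = 0.95251
  urban: recall = 196/451 = 0.43459
  crop: recall = 874/994 = 0.87928
Mean = (0.83045 + 0.95251 + 0.43459 + 0.87928) / 4 = 0.7742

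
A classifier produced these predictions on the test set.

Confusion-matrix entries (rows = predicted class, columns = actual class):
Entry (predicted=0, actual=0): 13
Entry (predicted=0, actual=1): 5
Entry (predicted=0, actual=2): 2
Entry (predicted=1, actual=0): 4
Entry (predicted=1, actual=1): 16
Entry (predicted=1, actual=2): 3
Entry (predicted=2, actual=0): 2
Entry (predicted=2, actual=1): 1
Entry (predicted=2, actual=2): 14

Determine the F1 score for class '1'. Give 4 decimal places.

F1 score = 2·TP/(2·TP+FP+FN).
1: TP=16, FP=4+3=7, FN=5+1=6 → 32/45 = 0.71111

0.7111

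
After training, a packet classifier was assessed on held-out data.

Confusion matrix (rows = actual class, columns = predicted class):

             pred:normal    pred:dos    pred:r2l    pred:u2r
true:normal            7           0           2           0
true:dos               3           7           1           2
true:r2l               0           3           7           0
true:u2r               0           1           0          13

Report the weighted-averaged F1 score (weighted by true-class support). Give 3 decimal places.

0.734

Per-class F1 score (2·TP/(2·TP+FP+FN)):
  normal: TP=7, FP=3+0+0=3, FN=0+2+0=2 → 14/19 = 0.7368
  dos: TP=7, FP=0+3+1=4, FN=3+1+2=6 → 14/24 = 0.5833
  r2l: TP=7, FP=2+1+0=3, FN=0+3+0=3 → 14/20 = 0.7000
  u2r: TP=13, FP=0+2+0=2, FN=0+1+0=1 → 26/29 = 0.8966
Weighted-F1 score = Σ (supportᵢ/N)·F1 scoreᵢ with N=46: (9/46)·0.7368 + (13/46)·0.5833 + (10/46)·0.7000 + (14/46)·0.8966 = 0.734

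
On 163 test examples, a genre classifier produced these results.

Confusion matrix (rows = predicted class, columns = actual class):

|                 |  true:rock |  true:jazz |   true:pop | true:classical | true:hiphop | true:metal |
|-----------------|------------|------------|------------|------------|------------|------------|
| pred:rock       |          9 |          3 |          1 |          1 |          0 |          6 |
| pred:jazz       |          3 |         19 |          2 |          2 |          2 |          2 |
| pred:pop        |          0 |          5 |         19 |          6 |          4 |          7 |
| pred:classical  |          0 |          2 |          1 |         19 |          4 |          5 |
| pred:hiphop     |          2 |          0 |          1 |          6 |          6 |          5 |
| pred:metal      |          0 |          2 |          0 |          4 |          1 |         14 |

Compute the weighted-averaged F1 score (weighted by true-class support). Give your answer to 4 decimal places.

0.5239

Per-class F1 score (2·TP/(2·TP+FP+FN)):
  rock: TP=9, FP=3+1+1+0+6=11, FN=3+0+0+2+0=5 → 18/34 = 0.52941
  jazz: TP=19, FP=3+2+2+2+2=11, FN=3+5+2+0+2=12 → 38/61 = 0.62295
  pop: TP=19, FP=0+5+6+4+7=22, FN=1+2+1+1+0=5 → 38/65 = 0.58462
  classical: TP=19, FP=0+2+1+4+5=12, FN=1+2+6+6+4=19 → 38/69 = 0.55072
  hiphop: TP=6, FP=2+0+1+6+5=14, FN=0+2+4+4+1=11 → 12/37 = 0.32432
  metal: TP=14, FP=0+2+0+4+1=7, FN=6+2+7+5+5=25 → 28/60 = 0.46667
Weighted-F1 score = Σ (supportᵢ/N)·F1 scoreᵢ with N=163: (14/163)·0.52941 + (31/163)·0.62295 + (24/163)·0.58462 + (38/163)·0.55072 + (17/163)·0.32432 + (39/163)·0.46667 = 0.5239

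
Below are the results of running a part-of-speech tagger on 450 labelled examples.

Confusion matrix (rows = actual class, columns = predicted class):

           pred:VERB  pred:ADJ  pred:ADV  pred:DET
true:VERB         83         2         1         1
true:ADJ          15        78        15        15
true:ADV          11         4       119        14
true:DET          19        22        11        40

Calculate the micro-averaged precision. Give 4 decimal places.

0.7111

Micro-averaging pools counts across classes: ΣTP=320, ΣFP=130, ΣFN=130.
Micro-precision = TP/(TP+FP) on pooled counts = 0.7111 (equals overall accuracy in single-label multiclass).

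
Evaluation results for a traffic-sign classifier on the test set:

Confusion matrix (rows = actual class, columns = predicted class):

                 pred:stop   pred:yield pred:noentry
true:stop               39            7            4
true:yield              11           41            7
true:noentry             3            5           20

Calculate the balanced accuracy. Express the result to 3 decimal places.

0.730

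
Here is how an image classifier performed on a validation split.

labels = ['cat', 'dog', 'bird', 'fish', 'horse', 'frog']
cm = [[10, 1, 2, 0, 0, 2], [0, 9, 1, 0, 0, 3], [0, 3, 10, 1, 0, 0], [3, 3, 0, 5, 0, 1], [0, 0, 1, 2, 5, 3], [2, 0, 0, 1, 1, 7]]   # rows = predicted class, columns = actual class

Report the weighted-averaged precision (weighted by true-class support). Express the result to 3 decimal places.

Per-class precision (TP/(TP+FP)):
  cat: TP=10, FP=1+2+0+0+2=5 → 10/15 = 0.6667
  dog: TP=9, FP=0+1+0+0+3=4 → 9/13 = 0.6923
  bird: TP=10, FP=0+3+1+0+0=4 → 10/14 = 0.7143
  fish: TP=5, FP=3+3+0+0+1=7 → 5/12 = 0.4167
  horse: TP=5, FP=0+0+1+2+3=6 → 5/11 = 0.4545
  frog: TP=7, FP=2+0+0+1+1=4 → 7/11 = 0.6364
Weighted-precision = Σ (supportᵢ/N)·precisionᵢ with N=76: (15/76)·0.6667 + (16/76)·0.6923 + (14/76)·0.7143 + (9/76)·0.4167 + (6/76)·0.4545 + (16/76)·0.6364 = 0.628

0.628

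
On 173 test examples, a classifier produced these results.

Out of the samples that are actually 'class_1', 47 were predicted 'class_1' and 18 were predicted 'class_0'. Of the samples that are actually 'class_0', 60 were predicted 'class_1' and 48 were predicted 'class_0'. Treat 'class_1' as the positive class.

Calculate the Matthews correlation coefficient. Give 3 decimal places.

0.167

MCC = (TP·TN − FP·FN) / √((TP+FP)(TP+FN)(TN+FP)(TN+FN))
Numerator = 47·48 − 60·18 = 1176
Denominator = √(107·65·108·66) = √49575240 = 7040.9687
MCC = 1176 / 7040.9687 = 0.167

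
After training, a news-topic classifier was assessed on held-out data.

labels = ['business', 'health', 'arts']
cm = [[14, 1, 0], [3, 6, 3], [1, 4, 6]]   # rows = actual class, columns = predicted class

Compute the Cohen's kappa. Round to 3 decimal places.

Observed agreement pₒ = trace/N = 26/38 = 0.6842
Expected agreement pₑ = Σ (rowᵢ·colᵢ)/N² = (15·18 + 12·11 + 11·9)/38² = 0.3470
κ = (pₒ − pₑ)/(1 − pₑ) = (0.6842 − 0.3470)/(1 − 0.3470) = 0.516

0.516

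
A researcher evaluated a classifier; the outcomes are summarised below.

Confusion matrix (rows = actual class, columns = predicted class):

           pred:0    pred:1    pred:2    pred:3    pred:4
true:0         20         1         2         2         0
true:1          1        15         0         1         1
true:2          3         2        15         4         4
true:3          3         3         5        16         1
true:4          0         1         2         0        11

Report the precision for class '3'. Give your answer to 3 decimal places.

Take TP from the diagonal, FP from the rest of the '3' prediction marginal, FN from the rest of the '3' actual marginal.
precision = TP/(TP+FP).
3: TP=16, FP=2+1+4+0=7 → 16/23 = 0.6957

0.696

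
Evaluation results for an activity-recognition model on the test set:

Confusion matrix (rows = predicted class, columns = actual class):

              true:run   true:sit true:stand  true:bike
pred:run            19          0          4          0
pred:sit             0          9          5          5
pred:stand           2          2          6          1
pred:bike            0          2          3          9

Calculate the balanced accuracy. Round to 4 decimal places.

0.6326

Balanced accuracy = mean of per-class recall.
  run: recall = 19/21 = 0.90476
  sit: recall = 9/13 = 0.69231
  stand: recall = 6/18 = 0.33333
  bike: recall = 9/15 = 0.60000
Mean = (0.90476 + 0.69231 + 0.33333 + 0.60000) / 4 = 0.6326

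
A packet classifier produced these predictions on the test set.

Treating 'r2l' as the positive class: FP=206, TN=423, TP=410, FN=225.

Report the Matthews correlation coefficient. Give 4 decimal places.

MCC = (TP·TN − FP·FN) / √((TP+FP)(TP+FN)(TN+FP)(TN+FN))
Numerator = 410·423 − 206·225 = 127080
Denominator = √(616·635·629·648) = √159433686720 = 399291.4809
MCC = 127080 / 399291.4809 = 0.3183

0.3183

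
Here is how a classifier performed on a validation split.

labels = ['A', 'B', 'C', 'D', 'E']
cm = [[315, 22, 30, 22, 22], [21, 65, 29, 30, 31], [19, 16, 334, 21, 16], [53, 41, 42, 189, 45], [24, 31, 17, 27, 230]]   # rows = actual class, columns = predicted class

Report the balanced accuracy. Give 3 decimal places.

Balanced accuracy = mean of per-class recall.
  A: recall = 315/411 = 0.7664
  B: recall = 65/176 = 0.3693
  C: recall = 334/406 = 0.8227
  D: recall = 189/370 = 0.5108
  E: recall = 230/329 = 0.6991
Mean = (0.7664 + 0.3693 + 0.8227 + 0.5108 + 0.6991) / 5 = 0.634

0.634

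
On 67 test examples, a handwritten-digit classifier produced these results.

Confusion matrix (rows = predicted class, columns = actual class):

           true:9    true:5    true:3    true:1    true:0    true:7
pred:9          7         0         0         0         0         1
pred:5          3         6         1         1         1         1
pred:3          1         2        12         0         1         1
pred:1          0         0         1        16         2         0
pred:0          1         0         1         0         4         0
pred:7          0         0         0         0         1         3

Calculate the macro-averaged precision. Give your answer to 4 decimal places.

0.7169

Per-class precision (TP/(TP+FP)):
  9: TP=7, FP=0+0+0+0+1=1 → 7/8 = 0.87500
  5: TP=6, FP=3+1+1+1+1=7 → 6/13 = 0.46154
  3: TP=12, FP=1+2+0+1+1=5 → 12/17 = 0.70588
  1: TP=16, FP=0+0+1+2+0=3 → 16/19 = 0.84211
  0: TP=4, FP=1+0+1+0+0=2 → 4/6 = 0.66667
  7: TP=3, FP=0+0+0+0+1=1 → 3/4 = 0.75000
Macro-precision = mean = (0.87500 + 0.46154 + 0.70588 + 0.84211 + 0.66667 + 0.75000) / 6 = 0.7169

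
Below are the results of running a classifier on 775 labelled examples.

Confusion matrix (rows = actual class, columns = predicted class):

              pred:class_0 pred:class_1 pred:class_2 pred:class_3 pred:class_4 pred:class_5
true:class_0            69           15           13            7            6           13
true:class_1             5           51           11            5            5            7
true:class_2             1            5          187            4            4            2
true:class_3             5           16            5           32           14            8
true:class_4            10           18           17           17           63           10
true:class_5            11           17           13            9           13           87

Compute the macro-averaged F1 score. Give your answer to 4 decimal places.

0.5855

Per-class F1 score (2·TP/(2·TP+FP+FN)):
  class_0: TP=69, FP=5+1+5+10+11=32, FN=15+13+7+6+13=54 → 138/224 = 0.61607
  class_1: TP=51, FP=15+5+16+18+17=71, FN=5+11+5+5+7=33 → 102/206 = 0.49515
  class_2: TP=187, FP=13+11+5+17+13=59, FN=1+5+4+4+2=16 → 374/449 = 0.83296
  class_3: TP=32, FP=7+5+4+17+9=42, FN=5+16+5+14+8=48 → 64/154 = 0.41558
  class_4: TP=63, FP=6+5+4+14+13=42, FN=10+18+17+17+10=72 → 126/240 = 0.52500
  class_5: TP=87, FP=13+7+2+8+10=40, FN=11+17+13+9+13=63 → 174/277 = 0.62816
Macro-F1 score = mean = (0.61607 + 0.49515 + 0.83296 + 0.41558 + 0.52500 + 0.62816) / 6 = 0.5855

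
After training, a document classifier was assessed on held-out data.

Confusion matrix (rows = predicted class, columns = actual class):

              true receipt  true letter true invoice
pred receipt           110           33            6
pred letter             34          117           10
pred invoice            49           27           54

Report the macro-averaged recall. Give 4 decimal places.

0.6675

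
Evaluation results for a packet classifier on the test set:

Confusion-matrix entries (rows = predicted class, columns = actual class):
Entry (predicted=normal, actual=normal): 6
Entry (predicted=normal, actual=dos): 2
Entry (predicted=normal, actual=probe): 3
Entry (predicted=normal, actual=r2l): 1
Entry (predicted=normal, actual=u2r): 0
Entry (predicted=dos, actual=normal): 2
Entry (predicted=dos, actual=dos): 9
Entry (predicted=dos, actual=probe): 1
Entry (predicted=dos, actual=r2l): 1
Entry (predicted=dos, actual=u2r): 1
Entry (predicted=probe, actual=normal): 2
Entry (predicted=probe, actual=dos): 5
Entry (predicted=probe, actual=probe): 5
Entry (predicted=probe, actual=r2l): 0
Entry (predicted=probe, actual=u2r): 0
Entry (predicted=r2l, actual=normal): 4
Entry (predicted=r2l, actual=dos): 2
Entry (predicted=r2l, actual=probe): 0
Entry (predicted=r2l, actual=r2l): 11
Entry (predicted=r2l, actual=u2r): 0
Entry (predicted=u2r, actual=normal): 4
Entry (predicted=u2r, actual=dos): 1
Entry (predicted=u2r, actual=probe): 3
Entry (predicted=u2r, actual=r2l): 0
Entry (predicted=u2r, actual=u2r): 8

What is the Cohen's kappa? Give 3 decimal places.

Observed agreement pₒ = trace/N = 39/71 = 0.5493
Expected agreement pₑ = Σ (rowᵢ·colᵢ)/N² = (18·12 + 19·14 + 12·12 + 13·17 + 9·16)/71² = 0.1966
κ = (pₒ − pₑ)/(1 − pₑ) = (0.5493 − 0.1966)/(1 − 0.1966) = 0.439

0.439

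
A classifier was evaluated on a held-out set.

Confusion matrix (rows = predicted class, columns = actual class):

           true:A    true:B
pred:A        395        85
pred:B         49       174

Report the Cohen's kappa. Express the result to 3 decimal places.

0.578

Observed agreement pₒ = trace/N = 569/703 = 0.8094
Expected agreement pₑ = Σ (rowᵢ·colᵢ)/N² = (444·480 + 259·223)/703² = 0.5481
κ = (pₒ − pₑ)/(1 − pₑ) = (0.8094 − 0.5481)/(1 − 0.5481) = 0.578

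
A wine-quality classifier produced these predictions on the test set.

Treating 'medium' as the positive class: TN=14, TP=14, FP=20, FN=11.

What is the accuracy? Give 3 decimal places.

Accuracy = (TP+TN)/N = (14+14)/59 = 0.475

0.475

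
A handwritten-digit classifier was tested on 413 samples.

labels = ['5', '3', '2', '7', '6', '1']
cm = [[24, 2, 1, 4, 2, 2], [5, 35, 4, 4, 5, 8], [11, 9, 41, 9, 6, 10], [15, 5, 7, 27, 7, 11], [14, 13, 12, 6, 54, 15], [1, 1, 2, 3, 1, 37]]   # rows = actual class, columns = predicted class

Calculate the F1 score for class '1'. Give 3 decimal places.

0.578

F1 score = 2·TP/(2·TP+FP+FN).
1: TP=37, FP=2+8+10+11+15=46, FN=1+1+2+3+1=8 → 74/128 = 0.5781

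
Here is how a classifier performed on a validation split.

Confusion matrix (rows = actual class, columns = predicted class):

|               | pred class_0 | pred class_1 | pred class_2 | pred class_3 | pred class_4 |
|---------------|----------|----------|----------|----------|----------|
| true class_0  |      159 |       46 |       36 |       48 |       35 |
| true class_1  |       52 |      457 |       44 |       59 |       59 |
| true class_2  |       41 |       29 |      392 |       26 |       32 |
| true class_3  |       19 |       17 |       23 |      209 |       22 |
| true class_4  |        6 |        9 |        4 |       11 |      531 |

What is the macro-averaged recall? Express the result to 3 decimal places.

Per-class recall (TP/(TP+FN)):
  class_0: TP=159, FN=46+36+48+35=165 → 159/324 = 0.4907
  class_1: TP=457, FN=52+44+59+59=214 → 457/671 = 0.6811
  class_2: TP=392, FN=41+29+26+32=128 → 392/520 = 0.7538
  class_3: TP=209, FN=19+17+23+22=81 → 209/290 = 0.7207
  class_4: TP=531, FN=6+9+4+11=30 → 531/561 = 0.9465
Macro-recall = mean = (0.4907 + 0.6811 + 0.7538 + 0.7207 + 0.9465) / 5 = 0.719

0.719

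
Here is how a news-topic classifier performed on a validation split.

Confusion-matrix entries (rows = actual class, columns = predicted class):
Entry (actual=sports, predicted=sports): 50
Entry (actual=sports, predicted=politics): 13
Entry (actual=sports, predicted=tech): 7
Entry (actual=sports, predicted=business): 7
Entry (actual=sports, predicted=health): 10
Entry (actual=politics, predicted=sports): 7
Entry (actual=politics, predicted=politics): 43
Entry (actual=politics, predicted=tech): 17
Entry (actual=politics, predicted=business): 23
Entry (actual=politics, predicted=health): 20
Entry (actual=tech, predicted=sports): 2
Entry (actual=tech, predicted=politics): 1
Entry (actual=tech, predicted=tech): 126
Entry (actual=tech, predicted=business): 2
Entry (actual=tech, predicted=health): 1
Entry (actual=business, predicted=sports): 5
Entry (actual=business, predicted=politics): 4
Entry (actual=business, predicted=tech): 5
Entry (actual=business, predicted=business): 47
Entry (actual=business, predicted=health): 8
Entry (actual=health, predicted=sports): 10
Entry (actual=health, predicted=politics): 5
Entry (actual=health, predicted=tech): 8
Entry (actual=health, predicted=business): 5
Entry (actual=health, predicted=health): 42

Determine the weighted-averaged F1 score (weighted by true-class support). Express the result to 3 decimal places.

0.645

Per-class F1 score (2·TP/(2·TP+FP+FN)):
  sports: TP=50, FP=7+2+5+10=24, FN=13+7+7+10=37 → 100/161 = 0.6211
  politics: TP=43, FP=13+1+4+5=23, FN=7+17+23+20=67 → 86/176 = 0.4886
  tech: TP=126, FP=7+17+5+8=37, FN=2+1+2+1=6 → 252/295 = 0.8542
  business: TP=47, FP=7+23+2+5=37, FN=5+4+5+8=22 → 94/153 = 0.6144
  health: TP=42, FP=10+20+1+8=39, FN=10+5+8+5=28 → 84/151 = 0.5563
Weighted-F1 score = Σ (supportᵢ/N)·F1 scoreᵢ with N=468: (87/468)·0.6211 + (110/468)·0.4886 + (132/468)·0.8542 + (69/468)·0.6144 + (70/468)·0.5563 = 0.645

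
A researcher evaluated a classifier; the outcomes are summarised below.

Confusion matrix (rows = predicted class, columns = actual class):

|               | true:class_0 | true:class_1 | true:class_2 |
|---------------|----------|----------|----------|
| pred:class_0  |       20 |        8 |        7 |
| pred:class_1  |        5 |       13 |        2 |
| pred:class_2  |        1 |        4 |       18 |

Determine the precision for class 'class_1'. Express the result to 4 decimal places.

0.6500

Treat 'class_1' as positive and all other classes as negative.
precision = TP/(TP+FP).
class_1: TP=13, FP=5+2=7 → 13/20 = 0.65000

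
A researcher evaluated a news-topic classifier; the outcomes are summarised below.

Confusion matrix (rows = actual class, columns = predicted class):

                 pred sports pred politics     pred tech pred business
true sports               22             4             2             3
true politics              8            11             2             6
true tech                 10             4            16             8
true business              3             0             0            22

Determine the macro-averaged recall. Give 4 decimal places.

0.6045

Per-class recall (TP/(TP+FN)):
  sports: TP=22, FN=4+2+3=9 → 22/31 = 0.70968
  politics: TP=11, FN=8+2+6=16 → 11/27 = 0.40741
  tech: TP=16, FN=10+4+8=22 → 16/38 = 0.42105
  business: TP=22, FN=3+0+0=3 → 22/25 = 0.88000
Macro-recall = mean = (0.70968 + 0.40741 + 0.42105 + 0.88000) / 4 = 0.6045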